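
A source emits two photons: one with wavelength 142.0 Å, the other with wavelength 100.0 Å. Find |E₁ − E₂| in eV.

Using E = hc/λ: E₁ = 1.3989e-17 J, E₂ = 1.9864e-17 J.
|ΔE| = |1.3989e-17 − 1.9864e-17| = 5.88e-18 J = 36.7 eV.

36.7 eV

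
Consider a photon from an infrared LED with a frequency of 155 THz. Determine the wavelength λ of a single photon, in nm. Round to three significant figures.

Use c = 2.99792458 × 10^8 m/s.
Convert to SI: f = 155 THz = 1.55 × 10^14 Hz.
For a photon λ = c/f, so λ = 1.934 × 10^-6 m.
Converting to nm: λ = 1934 nm ≈ 1930 nm.

1930 nm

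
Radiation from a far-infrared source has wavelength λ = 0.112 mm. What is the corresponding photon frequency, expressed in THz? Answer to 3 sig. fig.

In SI units: λ = 0.112 mm = 1.12 × 10^-4 m.
Since f = c/λ for a photon, f = 2.677 × 10^12 Hz.
Converting to THz: f = 2.677 THz ≈ 2.68 THz.

2.68 THz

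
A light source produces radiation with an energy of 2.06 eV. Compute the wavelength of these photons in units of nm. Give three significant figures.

Take h = 6.62607015 × 10^-34 J·s, c = 2.99792458 × 10^8 m/s, 1 eV = 1.602176634 × 10^-19 J.
In SI units: E = 2.06 eV = 3.3005 × 10^-19 J.
Since λ = hc/E for a photon, λ = 6.019 × 10^-7 m.
Converting to nm: λ = 601.9 nm ≈ 602 nm.

602 nm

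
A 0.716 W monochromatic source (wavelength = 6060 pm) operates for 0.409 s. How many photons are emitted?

8.93e15 photons

Total energy: E_total = P·t = 0.716 × 0.409 = 0.2928 J.
Per-photon energy: E = 3.278e-17 J.
N = E_total / E_photon = 8.93e15.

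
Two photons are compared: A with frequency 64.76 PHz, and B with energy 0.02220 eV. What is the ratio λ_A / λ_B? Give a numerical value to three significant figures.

8.29 × 10^-5

λ_A = 4.629 × 10^-9 m (from frequency = 64.76 PHz, via λ = c/f).
λ_B = 5.585 × 10^-5 m (from energy = 0.02220 eV, via λ = hc/E).
Ratio = 4.629 × 10^-9 / 5.585 × 10^-5 = 8.29 × 10^-5.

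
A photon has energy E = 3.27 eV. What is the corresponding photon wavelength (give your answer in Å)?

Take h = 6.62607015·10^-34 J·s, c = 2.99792458·10^8 m/s, 1 eV = 1.602176634·10^-19 J.
First convert: E = 3.27 eV = 5.2391·10^-19 J.
For a photon λ = hc/E, so λ = 3.792·10^-7 m.
Converting to Å: λ = 3792 Å ≈ 3790 Å.

3790 Å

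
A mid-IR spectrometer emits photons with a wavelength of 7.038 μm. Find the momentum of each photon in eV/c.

In SI units: λ = 7.038 μm = 7.038 × 10^-6 m.
Since p = h/λ for a photon, p = 9.415 × 10^-29 kg·m/s.
Converting to eV/c: p = 0.1762 eV/c ≈ 0.176 eV/c.

0.176 eV/c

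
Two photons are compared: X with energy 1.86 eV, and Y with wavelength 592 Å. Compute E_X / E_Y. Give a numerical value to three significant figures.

E_X = 2.980 × 10^-19 J (from energy = 1.86 eV, via E given directly).
E_Y = 3.355 × 10^-18 J (from wavelength = 592 Å, via E = hc/λ).
Ratio = 2.980 × 10^-19 / 3.355 × 10^-18 = 0.0888.

0.0888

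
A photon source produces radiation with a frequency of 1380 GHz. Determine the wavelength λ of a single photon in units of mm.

Take c = 2.99792458e8 m/s.
In SI units: f = 1380 GHz = 1.38e12 Hz.
For a photon λ = c/f, so λ = 2.172e-4 m.
Converting to mm: λ = 0.2172 mm ≈ 0.217 mm.

0.217 mm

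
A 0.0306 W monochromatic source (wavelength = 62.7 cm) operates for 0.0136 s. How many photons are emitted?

1.31e21 photons

Total energy: E_total = P·t = 0.0306 × 0.0136 = 4.162e-4 J.
Per-photon energy: E = 3.168e-25 J.
N = E_total / E_photon = 1.31e21.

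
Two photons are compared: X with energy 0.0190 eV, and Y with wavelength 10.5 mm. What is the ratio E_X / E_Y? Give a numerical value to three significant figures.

E_X = 3.044e-21 J (from energy = 0.0190 eV, via E given directly).
E_Y = 1.892e-23 J (from wavelength = 10.5 mm, via E = hc/λ).
Ratio = 3.044e-21 / 1.892e-23 = 161.

161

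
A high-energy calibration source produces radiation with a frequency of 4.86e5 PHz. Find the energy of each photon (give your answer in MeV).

2.01 MeV

First convert: f = 4.86e5 PHz = 4.86e20 Hz.
Since E = hf for a photon, E = 3.220e-13 J.
Converting to MeV: E = 2.010 MeV ≈ 2.01 MeV.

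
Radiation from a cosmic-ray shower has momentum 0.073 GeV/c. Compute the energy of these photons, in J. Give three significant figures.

1.17e-11 J

In SI units: p = 0.073 GeV/c = 3.9013e-20 kg·m/s.
For a photon E = pc, so E = 1.170e-11 J.
So E ≈ 1.17e-11 J.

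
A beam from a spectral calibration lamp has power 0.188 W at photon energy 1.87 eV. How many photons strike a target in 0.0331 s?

2.08e16 photons

Total energy: E_total = P·t = 0.188 × 0.0331 = 0.006223 J.
Per-photon energy: E = 2.996e-19 J.
N = E_total / E_photon = 2.08e16.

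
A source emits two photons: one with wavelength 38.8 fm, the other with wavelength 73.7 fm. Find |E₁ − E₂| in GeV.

0.0151 GeV

Using E = hc/λ: E₁ = 5.120e-12 J, E₂ = 2.695e-12 J.
|ΔE| = |5.120e-12 − 2.695e-12| = 2.42e-12 J = 0.0151 GeV.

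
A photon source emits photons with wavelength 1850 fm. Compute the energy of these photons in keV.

Convert to SI: λ = 1850 fm = 1.85·10^-12 m.
For a photon E = hc/λ, so E = 1.074·10^-13 J.
Converting to keV: E = 670.2 keV ≈ 670 keV.

670 keV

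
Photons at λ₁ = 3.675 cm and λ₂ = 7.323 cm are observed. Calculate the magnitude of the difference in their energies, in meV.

Using E = hc/λ: E₁ = 5.4053e-24 J, E₂ = 2.7126e-24 J.
|ΔE| = |5.4053e-24 − 2.7126e-24| = 2.69e-24 J = 0.0168 meV.

0.0168 meV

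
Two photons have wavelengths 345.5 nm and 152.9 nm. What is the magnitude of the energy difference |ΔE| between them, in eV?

4.52 eV

Using E = hc/λ: E₁ = 5.7495 × 10^-19 J, E₂ = 1.2992 × 10^-18 J.
|ΔE| = |5.7495 × 10^-19 − 1.2992 × 10^-18| = 7.24 × 10^-19 J = 4.52 eV.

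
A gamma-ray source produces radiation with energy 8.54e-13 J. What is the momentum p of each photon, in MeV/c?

5.33 MeV/c

Take c = 2.99792458e8 m/s, 1 eV = 1.602176634e-19 J.
Apply p = E/c: p = 2.849e-21 kg·m/s.
Converting to MeV/c: p = 5.330 MeV/c ≈ 5.33 MeV/c.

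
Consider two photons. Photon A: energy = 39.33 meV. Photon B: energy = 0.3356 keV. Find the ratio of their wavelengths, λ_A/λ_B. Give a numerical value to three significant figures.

8530

λ_A = 3.152·10^-5 m (from energy = 39.33 meV, via λ = hc/E).
λ_B = 3.694·10^-9 m (from energy = 0.3356 keV, via λ = hc/E).
Ratio = 3.152·10^-5 / 3.694·10^-9 = 8530.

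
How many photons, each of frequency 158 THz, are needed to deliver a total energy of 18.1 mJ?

Per-photon energy: E = 1.047e-19 J (from frequency = 158 THz).
N = E_total / E_photon = 0.0181 J / 1.047e-19 J = 1.73e17.

1.73e17 photons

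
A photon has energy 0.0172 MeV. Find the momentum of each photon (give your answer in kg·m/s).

9.19 × 10^-24 kg·m/s

In SI units: E = 0.0172 MeV = 2.7557 × 10^-15 J.
For a photon p = E/c, so p = 9.192 × 10^-24 kg·m/s.
So p ≈ 9.19 × 10^-24 kg·m/s.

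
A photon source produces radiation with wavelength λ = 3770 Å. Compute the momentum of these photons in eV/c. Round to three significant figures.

In SI units: λ = 3770 Å = 3.77 × 10^-7 m.
Apply p = h/λ: p = 1.758 × 10^-27 kg·m/s.
Converting to eV/c: p = 3.289 eV/c ≈ 3.29 eV/c.

3.29 eV/c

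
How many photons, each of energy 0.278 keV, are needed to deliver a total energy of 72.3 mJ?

1.62 × 10^15 photons

Per-photon energy: E = 4.454 × 10^-17 J (from energy = 0.278 keV).
N = E_total / E_photon = 0.0723 J / 4.454 × 10^-17 J = 1.62 × 10^15.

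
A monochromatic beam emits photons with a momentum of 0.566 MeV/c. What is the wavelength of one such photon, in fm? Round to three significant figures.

Take h = 6.62607015·10^-34 J·s, c = 2.99792458·10^8 m/s, 1 eV = 1.602176634·10^-19 J.
First convert: p = 0.566 MeV/c = 3.0249·10^-22 kg·m/s.
The photon relation is λ = h/p, giving λ = 2.191·10^-12 m.
Converting to fm: λ = 2191 fm ≈ 2190 fm.

2190 fm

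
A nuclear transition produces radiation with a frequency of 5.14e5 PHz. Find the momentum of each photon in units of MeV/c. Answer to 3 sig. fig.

Convert to SI: f = 5.14e5 PHz = 5.14e20 Hz.
The photon relation is p = hf/c, giving p = 1.136e-21 kg·m/s.
Converting to MeV/c: p = 2.126 MeV/c ≈ 2.13 MeV/c.

2.13 MeV/c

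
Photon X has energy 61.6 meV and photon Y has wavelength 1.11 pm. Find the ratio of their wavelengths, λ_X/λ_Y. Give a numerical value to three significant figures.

λ_X = 2.013 × 10^-5 m (from energy = 61.6 meV, via λ = hc/E).
λ_Y = 1.110 × 10^-12 m (from wavelength = 1.11 pm, via λ given directly).
Ratio = 2.013 × 10^-5 / 1.110 × 10^-12 = 1.81 × 10^7.

1.81 × 10^7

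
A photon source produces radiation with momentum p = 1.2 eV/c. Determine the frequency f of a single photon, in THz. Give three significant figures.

290 THz

Take h = 6.62607015 × 10^-34 J·s, c = 2.99792458 × 10^8 m/s, 1 eV = 1.602176634 × 10^-19 J.
Convert to SI: p = 1.2 eV/c = 6.4131 × 10^-28 kg·m/s.
Apply f = pc/h: f = 2.902 × 10^14 Hz.
Converting to THz: f = 290.2 THz ≈ 290 THz.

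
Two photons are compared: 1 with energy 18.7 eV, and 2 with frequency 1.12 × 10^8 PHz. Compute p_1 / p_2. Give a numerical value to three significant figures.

4.04 × 10^-8

p_1 = 9.994 × 10^-27 kg·m/s (from energy = 18.7 eV, via p = E/c).
p_2 = 2.475 × 10^-19 kg·m/s (from frequency = 1.12 × 10^8 PHz, via p = hf/c).
Ratio = 9.994 × 10^-27 / 2.475 × 10^-19 = 4.04 × 10^-8.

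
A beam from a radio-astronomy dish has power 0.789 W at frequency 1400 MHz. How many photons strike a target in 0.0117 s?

Total energy: E_total = P·t = 0.789 × 0.0117 = 0.009231 J.
Per-photon energy: E = 9.276 × 10^-25 J.
N = E_total / E_photon = 9.95 × 10^21.

9.95 × 10^21 photons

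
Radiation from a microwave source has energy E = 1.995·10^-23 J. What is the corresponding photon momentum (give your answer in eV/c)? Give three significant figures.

Take c = 2.99792458·10^8 m/s, 1 eV = 1.602176634·10^-19 J.
Since p = E/c for a photon, p = 6.655·10^-32 kg·m/s.
Converting to eV/c: p = 1.245·10^-4 eV/c ≈ 1.25·10^-4 eV/c.

1.25·10^-4 eV/c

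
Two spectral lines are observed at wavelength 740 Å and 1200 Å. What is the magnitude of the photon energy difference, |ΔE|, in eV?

6.42 eV

Using E = hc/λ: E₁ = 2.684 × 10^-18 J, E₂ = 1.655 × 10^-18 J.
|ΔE| = |2.684 × 10^-18 − 1.655 × 10^-18| = 1.03 × 10^-18 J = 6.42 eV.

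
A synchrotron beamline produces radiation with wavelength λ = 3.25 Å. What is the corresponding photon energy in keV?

3.81 keV

Take h = 6.62607015 × 10^-34 J·s, c = 2.99792458 × 10^8 m/s, 1 eV = 1.602176634 × 10^-19 J.
Convert to SI: λ = 3.25 Å = 3.25 × 10^-10 m.
For a photon E = hc/λ, so E = 6.112 × 10^-16 J.
Converting to keV: E = 3.815 keV ≈ 3.81 keV.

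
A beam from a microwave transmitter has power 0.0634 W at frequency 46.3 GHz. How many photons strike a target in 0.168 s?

3.47 × 10^20 photons

Total energy: E_total = P·t = 0.0634 × 0.168 = 0.01065 J.
Per-photon energy: E = 3.068 × 10^-23 J.
N = E_total / E_photon = 3.47 × 10^20.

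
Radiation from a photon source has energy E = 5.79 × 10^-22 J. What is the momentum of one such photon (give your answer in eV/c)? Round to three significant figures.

3.61 × 10^-3 eV/c

(c = 2.99792458 × 10^8 m/s, 1 eV = 1.602176634 × 10^-19 J.)
The photon relation is p = E/c, giving p = 1.931 × 10^-30 kg·m/s.
Converting to eV/c: p = 0.003614 eV/c ≈ 3.61 × 10^-3 eV/c.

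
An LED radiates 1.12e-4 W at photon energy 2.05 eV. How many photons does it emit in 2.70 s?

Total energy: E_total = P·t = 1.12e-4 × 2.70 = 3.024e-4 J.
Per-photon energy: E = 3.284e-19 J.
N = E_total / E_photon = 9.21e14.

9.21e14 photons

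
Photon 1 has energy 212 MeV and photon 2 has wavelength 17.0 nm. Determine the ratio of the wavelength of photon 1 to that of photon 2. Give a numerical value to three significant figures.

λ_1 = 5.848 × 10^-15 m (from energy = 212 MeV, via λ = hc/E).
λ_2 = 1.700 × 10^-8 m (from wavelength = 17.0 nm, via λ given directly).
Ratio = 5.848 × 10^-15 / 1.700 × 10^-8 = 3.44 × 10^-7.

3.44 × 10^-7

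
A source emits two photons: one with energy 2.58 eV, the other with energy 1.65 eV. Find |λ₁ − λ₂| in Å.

2710 Å

Using λ = hc/E: λ₁ = 4.806e-7 m, λ₂ = 7.514e-7 m.
|Δλ| = |4.806e-7 − 7.514e-7| = 2.71e-7 m = 2710 Å.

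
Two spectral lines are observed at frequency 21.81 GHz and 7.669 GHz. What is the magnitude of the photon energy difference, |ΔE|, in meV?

Using E = hf: E₁ = 1.4451e-23 J, E₂ = 5.0815e-24 J.
|ΔE| = |1.4451e-23 − 5.0815e-24| = 9.37e-24 J = 0.0585 meV.

0.0585 meV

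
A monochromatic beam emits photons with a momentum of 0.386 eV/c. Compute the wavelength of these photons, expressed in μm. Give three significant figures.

First convert: p = 0.386 eV/c = 2.0629 × 10^-28 kg·m/s.
Since λ = h/p for a photon, λ = 3.212 × 10^-6 m.
Converting to μm: λ = 3.212 μm ≈ 3.21 μm.

3.21 μm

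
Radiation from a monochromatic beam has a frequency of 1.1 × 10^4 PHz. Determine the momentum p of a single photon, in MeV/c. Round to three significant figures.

First convert: f = 1.1 × 10^4 PHz = 1.1 × 10^19 Hz.
The photon relation is p = hf/c, giving p = 2.431 × 10^-23 kg·m/s.
Converting to MeV/c: p = 0.04549 MeV/c ≈ 0.0455 MeV/c.

0.0455 MeV/c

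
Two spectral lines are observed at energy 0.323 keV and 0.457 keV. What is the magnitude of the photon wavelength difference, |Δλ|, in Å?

11.3 Å

Using λ = hc/E: λ₁ = 3.839 × 10^-9 m, λ₂ = 2.713 × 10^-9 m.
|Δλ| = |3.839 × 10^-9 − 2.713 × 10^-9| = 1.13 × 10^-9 m = 11.3 Å.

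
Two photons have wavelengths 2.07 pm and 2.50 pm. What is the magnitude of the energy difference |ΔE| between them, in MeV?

Using E = hc/λ: E₁ = 9.596·10^-14 J, E₂ = 7.946·10^-14 J.
|ΔE| = |9.596·10^-14 − 7.946·10^-14| = 1.65·10^-14 J = 0.103 MeV.

0.103 MeV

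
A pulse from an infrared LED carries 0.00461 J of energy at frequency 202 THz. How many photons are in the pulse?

3.44·10^16 photons

Per-photon energy: E = 1.338·10^-19 J (from frequency = 202 THz).
N = E_total / E_photon = 0.00461 J / 1.338·10^-19 J = 3.44·10^16.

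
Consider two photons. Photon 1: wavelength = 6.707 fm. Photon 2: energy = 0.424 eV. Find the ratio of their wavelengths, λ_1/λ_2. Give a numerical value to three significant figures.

2.29e-9

λ_1 = 6.707e-15 m (from wavelength = 6.707 fm, via λ given directly).
λ_2 = 2.924e-6 m (from energy = 0.424 eV, via λ = hc/E).
Ratio = 6.707e-15 / 2.924e-6 = 2.29e-9.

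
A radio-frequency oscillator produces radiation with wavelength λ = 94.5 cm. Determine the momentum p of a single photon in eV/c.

1.31 × 10^-6 eV/c

Take h = 6.62607015 × 10^-34 J·s, c = 2.99792458 × 10^8 m/s, 1 eV = 1.602176634 × 10^-19 J.
In SI units: λ = 94.5 cm = 0.945 m.
Since p = h/λ for a photon, p = 7.012 × 10^-34 kg·m/s.
Converting to eV/c: p = 1.312 × 10^-6 eV/c ≈ 1.31 × 10^-6 eV/c.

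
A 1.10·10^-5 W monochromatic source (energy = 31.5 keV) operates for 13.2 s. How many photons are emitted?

2.88·10^10 photons

Total energy: E_total = P·t = 1.10·10^-5 × 13.2 = 1.452·10^-4 J.
Per-photon energy: E = 5.047·10^-15 J.
N = E_total / E_photon = 2.88·10^10.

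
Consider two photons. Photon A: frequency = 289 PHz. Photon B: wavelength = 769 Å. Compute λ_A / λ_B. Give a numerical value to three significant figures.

λ_A = 1.037e-9 m (from frequency = 289 PHz, via λ = c/f).
λ_B = 7.690e-8 m (from wavelength = 769 Å, via λ given directly).
Ratio = 1.037e-9 / 7.690e-8 = 0.0135.

0.0135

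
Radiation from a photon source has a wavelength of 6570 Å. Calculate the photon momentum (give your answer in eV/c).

1.89 eV/c

(h = 6.62607015·10^-34 J·s, c = 2.99792458·10^8 m/s, 1 eV = 1.602176634·10^-19 J.)
Convert to SI: λ = 6570 Å = 6.57·10^-7 m.
Apply p = h/λ: p = 1.009·10^-27 kg·m/s.
Converting to eV/c: p = 1.887 eV/c ≈ 1.89 eV/c.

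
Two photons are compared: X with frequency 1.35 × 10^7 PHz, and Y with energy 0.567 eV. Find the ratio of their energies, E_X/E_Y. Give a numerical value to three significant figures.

9.85 × 10^7

E_X = 8.945 × 10^-12 J (from frequency = 1.35 × 10^7 PHz, via E = hf).
E_Y = 9.084 × 10^-20 J (from energy = 0.567 eV, via E given directly).
Ratio = 8.945 × 10^-12 / 9.084 × 10^-20 = 9.85 × 10^7.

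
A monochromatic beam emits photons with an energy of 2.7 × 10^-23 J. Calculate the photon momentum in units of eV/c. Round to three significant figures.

Use c = 2.99792458 × 10^8 m/s, 1 eV = 1.602176634 × 10^-19 J.
For a photon p = E/c, so p = 9.006 × 10^-32 kg·m/s.
Converting to eV/c: p = 1.685 × 10^-4 eV/c ≈ 1.69 × 10^-4 eV/c.

1.69 × 10^-4 eV/c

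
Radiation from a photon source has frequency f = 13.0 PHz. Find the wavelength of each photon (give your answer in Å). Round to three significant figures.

Use c = 2.99792458·10^8 m/s.
Convert to SI: f = 13.0 PHz = 1.30·10^16 Hz.
For a photon λ = c/f, so λ = 2.306·10^-8 m.
Converting to Å: λ = 230.6 Å ≈ 231 Å.

231 Å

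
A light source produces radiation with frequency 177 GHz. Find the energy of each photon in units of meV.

0.732 meV

Use h = 6.62607015 × 10^-34 J·s, 1 eV = 1.602176634 × 10^-19 J.
Convert to SI: f = 177 GHz = 1.77 × 10^11 Hz.
Apply E = hf: E = 1.173 × 10^-22 J.
Converting to meV: E = 0.7320 meV ≈ 0.732 meV.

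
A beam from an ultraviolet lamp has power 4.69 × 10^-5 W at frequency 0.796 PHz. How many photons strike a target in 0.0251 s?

Total energy: E_total = P·t = 4.69 × 10^-5 × 0.0251 = 1.177 × 10^-6 J.
Per-photon energy: E = 5.274 × 10^-19 J.
N = E_total / E_photon = 2.23 × 10^12.

2.23 × 10^12 photons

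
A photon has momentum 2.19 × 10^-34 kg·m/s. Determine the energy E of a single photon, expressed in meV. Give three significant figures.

For a photon E = pc, so E = 6.565 × 10^-26 J.
Converting to meV: E = 4.098 × 10^-4 meV ≈ 4.10 × 10^-4 meV.

4.10 × 10^-4 meV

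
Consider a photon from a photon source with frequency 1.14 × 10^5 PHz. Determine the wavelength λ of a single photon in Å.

Use c = 2.99792458 × 10^8 m/s.
In SI units: f = 1.14 × 10^5 PHz = 1.14 × 10^20 Hz.
The photon relation is λ = c/f, giving λ = 2.630 × 10^-12 m.
Converting to Å: λ = 0.02630 Å ≈ 0.0263 Å.

0.0263 Å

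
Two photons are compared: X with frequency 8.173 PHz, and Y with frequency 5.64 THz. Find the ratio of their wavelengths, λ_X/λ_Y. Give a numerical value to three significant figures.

6.90e-4

λ_X = 3.668e-8 m (from frequency = 8.173 PHz, via λ = c/f).
λ_Y = 5.315e-5 m (from frequency = 5.64 THz, via λ = c/f).
Ratio = 3.668e-8 / 5.315e-5 = 6.90e-4.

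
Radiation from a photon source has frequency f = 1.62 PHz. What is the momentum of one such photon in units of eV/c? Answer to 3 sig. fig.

6.70 eV/c

(h = 6.62607015e-34 J·s, c = 2.99792458e8 m/s, 1 eV = 1.602176634e-19 J.)
First convert: f = 1.62 PHz = 1.62e15 Hz.
Since p = hf/c for a photon, p = 3.581e-27 kg·m/s.
Converting to eV/c: p = 6.700 eV/c ≈ 6.70 eV/c.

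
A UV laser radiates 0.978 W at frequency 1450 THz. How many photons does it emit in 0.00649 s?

6.61 × 10^15 photons

Total energy: E_total = P·t = 0.978 × 0.00649 = 0.006347 J.
Per-photon energy: E = 9.608 × 10^-19 J.
N = E_total / E_photon = 6.61 × 10^15.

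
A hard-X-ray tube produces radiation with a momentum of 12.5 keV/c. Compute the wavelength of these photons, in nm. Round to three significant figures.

0.0992 nm

(h = 6.62607015 × 10^-34 J·s, c = 2.99792458 × 10^8 m/s, 1 eV = 1.602176634 × 10^-19 J.)
In SI units: p = 12.5 keV/c = 6.6804 × 10^-24 kg·m/s.
Apply λ = h/p: λ = 9.919 × 10^-11 m.
Converting to nm: λ = 0.09919 nm ≈ 0.0992 nm.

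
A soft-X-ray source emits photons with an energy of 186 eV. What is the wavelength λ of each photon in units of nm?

6.67 nm

Take h = 6.62607015·10^-34 J·s, c = 2.99792458·10^8 m/s, 1 eV = 1.602176634·10^-19 J.
In SI units: E = 186 eV = 2.9800·10^-17 J.
For a photon λ = hc/E, so λ = 6.666·10^-9 m.
Converting to nm: λ = 6.666 nm ≈ 6.67 nm.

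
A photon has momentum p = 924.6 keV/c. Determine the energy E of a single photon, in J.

Use c = 2.99792458·10^8 m/s, 1 eV = 1.602176634·10^-19 J.
First convert: p = 924.6 keV/c = 4.9413·10^-22 kg·m/s.
Apply E = pc: E = 1.481·10^-13 J.
So E ≈ 1.48·10^-13 J.

1.48·10^-13 J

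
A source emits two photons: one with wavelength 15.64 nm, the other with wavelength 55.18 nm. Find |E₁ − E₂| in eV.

Using E = hc/λ: E₁ = 1.2701 × 10^-17 J, E₂ = 3.5999 × 10^-18 J.
|ΔE| = |1.2701 × 10^-17 − 3.5999 × 10^-18| = 9.10 × 10^-18 J = 56.8 eV.

56.8 eV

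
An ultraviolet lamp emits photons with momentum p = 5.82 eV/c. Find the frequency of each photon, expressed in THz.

Use h = 6.62607015·10^-34 J·s, c = 2.99792458·10^8 m/s, 1 eV = 1.602176634·10^-19 J.
Convert to SI: p = 5.82 eV/c = 3.1104·10^-27 kg·m/s.
The photon relation is f = pc/h, giving f = 1.407·10^15 Hz.
Converting to THz: f = 1407 THz ≈ 1410 THz.

1410 THz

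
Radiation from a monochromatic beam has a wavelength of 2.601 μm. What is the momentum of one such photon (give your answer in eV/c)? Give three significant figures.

0.477 eV/c

In SI units: λ = 2.601 μm = 2.601e-6 m.
The photon relation is p = h/λ, giving p = 2.548e-28 kg·m/s.
Converting to eV/c: p = 0.4767 eV/c ≈ 0.477 eV/c.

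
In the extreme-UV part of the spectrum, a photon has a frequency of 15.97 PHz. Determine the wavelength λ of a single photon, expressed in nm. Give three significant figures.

Convert to SI: f = 15.97 PHz = 1.597e16 Hz.
Apply λ = c/f: λ = 1.877e-8 m.
Converting to nm: λ = 18.77 nm ≈ 18.8 nm.

18.8 nm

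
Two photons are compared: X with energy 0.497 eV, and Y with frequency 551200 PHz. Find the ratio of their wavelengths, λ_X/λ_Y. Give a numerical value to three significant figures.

4.59e6

λ_X = 2.495e-6 m (from energy = 0.497 eV, via λ = hc/E).
λ_Y = 5.439e-13 m (from frequency = 551200 PHz, via λ = c/f).
Ratio = 2.495e-6 / 5.439e-13 = 4.59e6.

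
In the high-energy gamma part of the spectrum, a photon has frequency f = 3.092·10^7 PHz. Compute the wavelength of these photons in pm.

Convert to SI: f = 3.092·10^7 PHz = 3.092·10^22 Hz.
For a photon λ = c/f, so λ = 9.696·10^-15 m.
Converting to pm: λ = 0.009696 pm ≈ 9.70·10^-3 pm.

9.70·10^-3 pm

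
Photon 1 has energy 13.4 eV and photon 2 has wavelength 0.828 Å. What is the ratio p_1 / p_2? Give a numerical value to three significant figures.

8.95·10^-4

p_1 = 7.161·10^-27 kg·m/s (from energy = 13.4 eV, via p = E/c).
p_2 = 8.003·10^-24 kg·m/s (from wavelength = 0.828 Å, via p = h/λ).
Ratio = 7.161·10^-27 / 8.003·10^-24 = 8.95·10^-4.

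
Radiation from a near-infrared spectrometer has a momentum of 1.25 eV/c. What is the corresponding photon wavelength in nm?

Convert to SI: p = 1.25 eV/c = 6.6804 × 10^-28 kg·m/s.
Apply λ = h/p: λ = 9.919 × 10^-7 m.
Converting to nm: λ = 991.9 nm ≈ 992 nm.

992 nm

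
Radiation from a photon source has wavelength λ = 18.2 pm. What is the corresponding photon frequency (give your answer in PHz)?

1.65e4 PHz

(c = 2.99792458e8 m/s.)
In SI units: λ = 18.2 pm = 1.82e-11 m.
Since f = c/λ for a photon, f = 1.647e19 Hz.
Converting to PHz: f = 16470 PHz ≈ 1.65e4 PHz.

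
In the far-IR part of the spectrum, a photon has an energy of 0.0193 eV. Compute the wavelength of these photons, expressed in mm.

First convert: E = 0.0193 eV = 3.0922 × 10^-21 J.
Apply λ = hc/E: λ = 6.424 × 10^-5 m.
Converting to mm: λ = 0.06424 mm ≈ 0.0642 mm.

0.0642 mm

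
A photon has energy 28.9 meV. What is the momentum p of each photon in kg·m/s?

1.54 × 10^-29 kg·m/s

Take c = 2.99792458 × 10^8 m/s, 1 eV = 1.602176634 × 10^-19 J.
In SI units: E = 28.9 meV = 4.6303 × 10^-21 J.
Apply p = E/c: p = 1.544 × 10^-29 kg·m/s.
So p ≈ 1.54 × 10^-29 kg·m/s.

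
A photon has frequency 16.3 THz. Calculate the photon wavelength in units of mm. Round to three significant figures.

0.0184 mm

Use c = 2.99792458 × 10^8 m/s.
In SI units: f = 16.3 THz = 1.63 × 10^13 Hz.
The photon relation is λ = c/f, giving λ = 1.839 × 10^-5 m.
Converting to mm: λ = 0.01839 mm ≈ 0.0184 mm.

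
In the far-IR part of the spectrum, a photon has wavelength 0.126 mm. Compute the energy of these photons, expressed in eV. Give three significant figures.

9.84 × 10^-3 eV

Convert to SI: λ = 0.126 mm = 1.26 × 10^-4 m.
The photon relation is E = hc/λ, giving E = 1.577 × 10^-21 J.
Converting to eV: E = 0.009840 eV ≈ 9.84 × 10^-3 eV.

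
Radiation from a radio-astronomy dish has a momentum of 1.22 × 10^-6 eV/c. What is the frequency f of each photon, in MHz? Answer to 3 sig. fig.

First convert: p = 1.22 × 10^-6 eV/c = 6.5200 × 10^-34 kg·m/s.
Since f = pc/h for a photon, f = 2.950 × 10^8 Hz.
Converting to MHz: f = 295.0 MHz ≈ 295 MHz.

295 MHz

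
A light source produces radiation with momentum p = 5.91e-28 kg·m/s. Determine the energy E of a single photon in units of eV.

Use c = 2.99792458e8 m/s, 1 eV = 1.602176634e-19 J.
For a photon E = pc, so E = 1.772e-19 J.
Converting to eV: E = 1.106 eV ≈ 1.11 eV.

1.11 eV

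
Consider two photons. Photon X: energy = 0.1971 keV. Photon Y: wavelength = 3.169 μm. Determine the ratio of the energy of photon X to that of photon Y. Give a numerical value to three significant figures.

E_X = 3.158 × 10^-17 J (from energy = 0.1971 keV, via E given directly).
E_Y = 6.268 × 10^-20 J (from wavelength = 3.169 μm, via E = hc/λ).
Ratio = 3.158 × 10^-17 / 6.268 × 10^-20 = 504.

504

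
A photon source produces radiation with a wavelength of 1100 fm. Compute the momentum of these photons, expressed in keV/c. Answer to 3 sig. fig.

1130 keV/c

In SI units: λ = 1100 fm = 1.1e-12 m.
The photon relation is p = h/λ, giving p = 6.024e-22 kg·m/s.
Converting to keV/c: p = 1127 keV/c ≈ 1130 keV/c.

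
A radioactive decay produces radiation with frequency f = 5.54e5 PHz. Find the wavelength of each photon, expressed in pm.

0.541 pm

First convert: f = 5.54e5 PHz = 5.54e20 Hz.
The photon relation is λ = c/f, giving λ = 5.411e-13 m.
Converting to pm: λ = 0.5411 pm ≈ 0.541 pm.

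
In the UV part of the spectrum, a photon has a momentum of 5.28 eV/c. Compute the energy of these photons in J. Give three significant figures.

8.46 × 10^-19 J

First convert: p = 5.28 eV/c = 2.8218 × 10^-27 kg·m/s.
For a photon E = pc, so E = 8.459 × 10^-19 J.
So E ≈ 8.46 × 10^-19 J.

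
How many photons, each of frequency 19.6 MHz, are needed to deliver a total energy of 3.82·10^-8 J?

Per-photon energy: E = 1.299·10^-26 J (from frequency = 19.6 MHz).
N = E_total / E_photon = 3.82·10^-8 J / 1.299·10^-26 J = 2.94·10^18.

2.94·10^18 photons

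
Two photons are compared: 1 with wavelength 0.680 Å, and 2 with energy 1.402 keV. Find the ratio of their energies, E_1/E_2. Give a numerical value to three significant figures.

13.0

E_1 = 2.921 × 10^-15 J (from wavelength = 0.680 Å, via E = hc/λ).
E_2 = 2.246 × 10^-16 J (from energy = 1.402 keV, via E given directly).
Ratio = 2.921 × 10^-15 / 2.246 × 10^-16 = 13.0.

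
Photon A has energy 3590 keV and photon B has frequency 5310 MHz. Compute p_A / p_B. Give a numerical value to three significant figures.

1.63e11

p_A = 1.919e-21 kg·m/s (from energy = 3590 keV, via p = E/c).
p_B = 1.174e-32 kg·m/s (from frequency = 5310 MHz, via p = hf/c).
Ratio = 1.919e-21 / 1.174e-32 = 1.63e11.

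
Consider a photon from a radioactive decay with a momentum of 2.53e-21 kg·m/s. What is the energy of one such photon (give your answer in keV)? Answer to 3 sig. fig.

4730 keV

Take c = 2.99792458e8 m/s, 1 eV = 1.602176634e-19 J.
For a photon E = pc, so E = 7.585e-13 J.
Converting to keV: E = 4734 keV ≈ 4730 keV.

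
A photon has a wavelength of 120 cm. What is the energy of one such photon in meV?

1.03e-3 meV

In SI units: λ = 120 cm = 1.20 m.
For a photon E = hc/λ, so E = 1.655e-25 J.
Converting to meV: E = 0.001033 meV ≈ 1.03e-3 meV.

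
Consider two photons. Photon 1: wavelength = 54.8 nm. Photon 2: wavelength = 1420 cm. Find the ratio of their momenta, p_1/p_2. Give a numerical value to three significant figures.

p_1 = 1.209 × 10^-26 kg·m/s (from wavelength = 54.8 nm, via p = h/λ).
p_2 = 4.666 × 10^-35 kg·m/s (from wavelength = 1420 cm, via p = h/λ).
Ratio = 1.209 × 10^-26 / 4.666 × 10^-35 = 2.59 × 10^8.

2.59 × 10^8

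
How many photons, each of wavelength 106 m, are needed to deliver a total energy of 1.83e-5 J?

9.77e21 photons

Per-photon energy: E = 1.874e-27 J (from wavelength = 106 m).
N = E_total / E_photon = 1.83e-5 J / 1.874e-27 J = 9.77e21.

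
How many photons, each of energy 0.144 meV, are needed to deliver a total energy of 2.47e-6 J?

1.07e17 photons

Per-photon energy: E = 2.307e-23 J (from energy = 0.144 meV).
N = E_total / E_photon = 2.47e-6 J / 2.307e-23 J = 1.07e17.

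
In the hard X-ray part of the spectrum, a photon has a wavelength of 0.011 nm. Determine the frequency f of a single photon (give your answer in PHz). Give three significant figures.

First convert: λ = 0.011 nm = 1.1 × 10^-11 m.
The photon relation is f = c/λ, giving f = 2.725 × 10^19 Hz.
Converting to PHz: f = 27250 PHz ≈ 2.73 × 10^4 PHz.

2.73 × 10^4 PHz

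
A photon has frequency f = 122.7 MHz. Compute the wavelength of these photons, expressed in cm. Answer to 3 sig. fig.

244 cm

Take c = 2.99792458·10^8 m/s.
First convert: f = 122.7 MHz = 1.227·10^8 Hz.
Apply λ = c/f: λ = 2.443 m.
Converting to cm: λ = 244.3 cm ≈ 244 cm.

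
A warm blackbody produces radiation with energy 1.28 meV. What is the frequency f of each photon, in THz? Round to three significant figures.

0.310 THz

Use h = 6.62607015e-34 J·s, 1 eV = 1.602176634e-19 J.
In SI units: E = 1.28 meV = 2.0508e-22 J.
Since f = E/h for a photon, f = 3.095e11 Hz.
Converting to THz: f = 0.3095 THz ≈ 0.310 THz.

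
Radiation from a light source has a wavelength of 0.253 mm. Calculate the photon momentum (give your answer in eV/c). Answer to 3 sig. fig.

Use h = 6.62607015 × 10^-34 J·s, c = 2.99792458 × 10^8 m/s, 1 eV = 1.602176634 × 10^-19 J.
In SI units: λ = 0.253 mm = 2.53 × 10^-4 m.
Since p = h/λ for a photon, p = 2.619 × 10^-30 kg·m/s.
Converting to eV/c: p = 0.004901 eV/c ≈ 4.90 × 10^-3 eV/c.

4.90 × 10^-3 eV/c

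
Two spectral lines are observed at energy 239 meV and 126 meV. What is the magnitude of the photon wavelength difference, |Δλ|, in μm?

4.65 μm

Using λ = hc/E: λ₁ = 5.188e-6 m, λ₂ = 9.840e-6 m.
|Δλ| = |5.188e-6 − 9.840e-6| = 4.65e-6 m = 4.65 μm.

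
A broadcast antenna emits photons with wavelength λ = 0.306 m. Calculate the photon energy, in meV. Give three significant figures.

4.05e-3 meV

The photon relation is E = hc/λ, giving E = 6.492e-25 J.
Converting to meV: E = 0.004052 meV ≈ 4.05e-3 meV.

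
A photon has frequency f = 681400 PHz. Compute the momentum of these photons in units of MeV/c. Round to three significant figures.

First convert: f = 681400 PHz = 6.814·10^20 Hz.
Since p = hf/c for a photon, p = 1.506·10^-21 kg·m/s.
Converting to MeV/c: p = 2.818 MeV/c ≈ 2.82 MeV/c.

2.82 MeV/c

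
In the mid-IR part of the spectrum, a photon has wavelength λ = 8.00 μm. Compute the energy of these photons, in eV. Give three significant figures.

In SI units: λ = 8.00 μm = 8.00 × 10^-6 m.
Since E = hc/λ for a photon, E = 2.483 × 10^-20 J.
Converting to eV: E = 0.1550 eV ≈ 0.155 eV.

0.155 eV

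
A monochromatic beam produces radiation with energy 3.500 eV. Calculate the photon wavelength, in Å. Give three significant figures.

3540 Å

In SI units: E = 3.500 eV = 5.6076e-19 J.
Since λ = hc/E for a photon, λ = 3.542e-7 m.
Converting to Å: λ = 3542 Å ≈ 3540 Å.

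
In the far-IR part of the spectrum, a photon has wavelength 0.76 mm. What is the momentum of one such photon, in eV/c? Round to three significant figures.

Use h = 6.62607015e-34 J·s, c = 2.99792458e8 m/s, 1 eV = 1.602176634e-19 J.
First convert: λ = 0.76 mm = 7.6e-4 m.
Apply p = h/λ: p = 8.719e-31 kg·m/s.
Converting to eV/c: p = 0.001631 eV/c ≈ 1.63e-3 eV/c.

1.63e-3 eV/c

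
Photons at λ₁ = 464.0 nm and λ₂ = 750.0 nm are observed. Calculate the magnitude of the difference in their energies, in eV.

Using E = hc/λ: E₁ = 4.2811e-19 J, E₂ = 2.6486e-19 J.
|ΔE| = |4.2811e-19 − 2.6486e-19| = 1.63e-19 J = 1.02 eV.

1.02 eV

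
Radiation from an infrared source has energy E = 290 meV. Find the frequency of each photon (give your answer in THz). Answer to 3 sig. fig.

70.1 THz

Convert to SI: E = 290 meV = 4.6463e-20 J.
The photon relation is f = E/h, giving f = 7.012e13 Hz.
Converting to THz: f = 70.12 THz ≈ 70.1 THz.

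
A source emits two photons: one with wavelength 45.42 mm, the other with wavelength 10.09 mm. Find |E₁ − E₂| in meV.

Using E = hc/λ: E₁ = 4.3735·10^-24 J, E₂ = 1.9687·10^-23 J.
|ΔE| = |4.3735·10^-24 − 1.9687·10^-23| = 1.53·10^-23 J = 0.0956 meV.

0.0956 meV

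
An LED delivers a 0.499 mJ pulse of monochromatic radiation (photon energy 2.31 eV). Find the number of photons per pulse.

1.35e15 photons

Per-photon energy: E = 3.701e-19 J (from energy = 2.31 eV).
N = E_total / E_photon = 4.99e-4 J / 3.701e-19 J = 1.35e15.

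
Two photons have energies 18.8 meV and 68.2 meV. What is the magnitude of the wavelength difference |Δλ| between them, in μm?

Using λ = hc/E: λ₁ = 6.595 × 10^-5 m, λ₂ = 1.818 × 10^-5 m.
|Δλ| = |6.595 × 10^-5 − 1.818 × 10^-5| = 4.78 × 10^-5 m = 47.8 μm.

47.8 μm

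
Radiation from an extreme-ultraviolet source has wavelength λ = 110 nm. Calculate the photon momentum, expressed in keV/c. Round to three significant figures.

0.0113 keV/c

(h = 6.62607015·10^-34 J·s, c = 2.99792458·10^8 m/s, 1 eV = 1.602176634·10^-19 J.)
First convert: λ = 110 nm = 1.10·10^-7 m.
The photon relation is p = h/λ, giving p = 6.024·10^-27 kg·m/s.
Converting to keV/c: p = 0.01127 keV/c ≈ 0.0113 keV/c.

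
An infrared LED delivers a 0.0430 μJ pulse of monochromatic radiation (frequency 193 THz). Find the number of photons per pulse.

Per-photon energy: E = 1.279e-19 J (from frequency = 193 THz).
N = E_total / E_photon = 4.30e-8 J / 1.279e-19 J = 3.36e11.

3.36e11 photons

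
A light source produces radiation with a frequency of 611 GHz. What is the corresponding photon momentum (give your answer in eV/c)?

2.53e-3 eV/c

In SI units: f = 611 GHz = 6.11e11 Hz.
For a photon p = hf/c, so p = 1.350e-30 kg·m/s.
Converting to eV/c: p = 0.002527 eV/c ≈ 2.53e-3 eV/c.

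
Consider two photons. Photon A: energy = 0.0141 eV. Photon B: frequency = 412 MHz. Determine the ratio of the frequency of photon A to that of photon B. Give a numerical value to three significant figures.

8280

f_A = 3.409·10^12 Hz (from energy = 0.0141 eV, via f = E/h).
f_B = 4.120·10^8 Hz (from frequency = 412 MHz, via f given directly).
Ratio = 3.409·10^12 / 4.120·10^8 = 8280.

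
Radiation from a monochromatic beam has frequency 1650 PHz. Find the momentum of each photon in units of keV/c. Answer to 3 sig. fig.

Take h = 6.62607015e-34 J·s, c = 2.99792458e8 m/s, 1 eV = 1.602176634e-19 J.
Convert to SI: f = 1650 PHz = 1.65e18 Hz.
For a photon p = hf/c, so p = 3.647e-24 kg·m/s.
Converting to keV/c: p = 6.824 keV/c ≈ 6.82 keV/c.

6.82 keV/c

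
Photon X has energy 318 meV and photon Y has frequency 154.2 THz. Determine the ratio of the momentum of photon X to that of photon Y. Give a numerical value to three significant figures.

0.499

p_X = 1.699e-28 kg·m/s (from energy = 318 meV, via p = E/c).
p_Y = 3.408e-28 kg·m/s (from frequency = 154.2 THz, via p = hf/c).
Ratio = 1.699e-28 / 3.408e-28 = 0.499.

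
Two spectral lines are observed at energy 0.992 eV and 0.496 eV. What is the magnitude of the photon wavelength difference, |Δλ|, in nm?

1250 nm

Using λ = hc/E: λ₁ = 1.250 × 10^-6 m, λ₂ = 2.500 × 10^-6 m.
|Δλ| = |1.250 × 10^-6 − 2.500 × 10^-6| = 1.25 × 10^-6 m = 1250 nm.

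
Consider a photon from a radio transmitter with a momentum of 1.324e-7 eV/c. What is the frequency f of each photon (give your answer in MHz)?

32.0 MHz

Take h = 6.62607015e-34 J·s, c = 2.99792458e8 m/s, 1 eV = 1.602176634e-19 J.
First convert: p = 1.324e-7 eV/c = 7.0758e-35 kg·m/s.
For a photon f = pc/h, so f = 3.201e7 Hz.
Converting to MHz: f = 32.01 MHz ≈ 32.0 MHz.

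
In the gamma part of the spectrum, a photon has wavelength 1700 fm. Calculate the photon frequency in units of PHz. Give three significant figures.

1.76·10^5 PHz

First convert: λ = 1700 fm = 1.7·10^-12 m.
Since f = c/λ for a photon, f = 1.763·10^20 Hz.
Converting to PHz: f = 176300 PHz ≈ 1.76·10^5 PHz.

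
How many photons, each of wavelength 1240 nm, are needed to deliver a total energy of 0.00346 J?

2.16 × 10^16 photons

Per-photon energy: E = 1.602 × 10^-19 J (from wavelength = 1240 nm).
N = E_total / E_photon = 0.00346 J / 1.602 × 10^-19 J = 2.16 × 10^16.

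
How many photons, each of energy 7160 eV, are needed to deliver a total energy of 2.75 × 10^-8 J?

2.40 × 10^7 photons

Per-photon energy: E = 1.147 × 10^-15 J (from energy = 7160 eV).
N = E_total / E_photon = 2.75 × 10^-8 J / 1.147 × 10^-15 J = 2.40 × 10^7.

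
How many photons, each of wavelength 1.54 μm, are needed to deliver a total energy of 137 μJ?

Per-photon energy: E = 1.290e-19 J (from wavelength = 1.54 μm).
N = E_total / E_photon = 1.37e-4 J / 1.290e-19 J = 1.06e15.

1.06e15 photons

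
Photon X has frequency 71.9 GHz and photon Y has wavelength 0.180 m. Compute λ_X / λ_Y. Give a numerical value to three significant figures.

λ_X = 0.004170 m (from frequency = 71.9 GHz, via λ = c/f).
λ_Y = 0.1800 m (from wavelength = 0.180 m, via λ given directly).
Ratio = 0.004170 / 0.1800 = 0.0232.

0.0232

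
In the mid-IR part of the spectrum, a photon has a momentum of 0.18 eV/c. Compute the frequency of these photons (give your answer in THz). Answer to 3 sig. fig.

43.5 THz

First convert: p = 0.18 eV/c = 9.6197e-29 kg·m/s.
For a photon f = pc/h, so f = 4.352e13 Hz.
Converting to THz: f = 43.52 THz ≈ 43.5 THz.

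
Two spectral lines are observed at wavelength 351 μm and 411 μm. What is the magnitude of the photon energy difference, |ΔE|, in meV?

Using E = hc/λ: E₁ = 5.659e-22 J, E₂ = 4.833e-22 J.
|ΔE| = |5.659e-22 − 4.833e-22| = 8.26e-23 J = 0.516 meV.

0.516 meV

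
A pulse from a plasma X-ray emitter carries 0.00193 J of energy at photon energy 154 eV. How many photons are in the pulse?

7.82e13 photons

Per-photon energy: E = 2.467e-17 J (from energy = 154 eV).
N = E_total / E_photon = 0.00193 J / 2.467e-17 J = 7.82e13.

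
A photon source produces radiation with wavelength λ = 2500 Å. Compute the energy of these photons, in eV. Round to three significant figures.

First convert: λ = 2500 Å = 2.50·10^-7 m.
For a photon E = hc/λ, so E = 7.946·10^-19 J.
Converting to eV: E = 4.959 eV ≈ 4.96 eV.

4.96 eV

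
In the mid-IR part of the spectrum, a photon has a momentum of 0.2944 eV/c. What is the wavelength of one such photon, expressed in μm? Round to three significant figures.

In SI units: p = 0.2944 eV/c = 1.5734·10^-28 kg·m/s.
The photon relation is λ = h/p, giving λ = 4.211·10^-6 m.
Converting to μm: λ = 4.211 μm ≈ 4.21 μm.

4.21 μm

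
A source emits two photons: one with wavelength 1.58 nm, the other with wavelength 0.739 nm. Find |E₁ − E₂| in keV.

Using E = hc/λ: E₁ = 1.257·10^-16 J, E₂ = 2.688·10^-16 J.
|ΔE| = |1.257·10^-16 − 2.688·10^-16| = 1.43·10^-16 J = 0.893 keV.

0.893 keV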